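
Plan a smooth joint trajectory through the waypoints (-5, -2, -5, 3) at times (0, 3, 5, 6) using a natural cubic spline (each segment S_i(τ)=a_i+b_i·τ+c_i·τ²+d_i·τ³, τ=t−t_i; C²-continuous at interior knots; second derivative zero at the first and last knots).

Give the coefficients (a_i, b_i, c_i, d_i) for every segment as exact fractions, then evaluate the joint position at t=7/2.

Δ: Δ0=1, Δ1=-3/2, Δ2=8
row 1: diag=10, rhs=-15; c'=1/5, d'=-3/2
row 2: denom=6−2·1/5=28/5; d'=(57−2·-3/2)/(28/5)=75/7
back: M2=75/7
back: M1=-3/2−1/5·75/7=-51/14
M: M0=0, M1=-51/14, M2=75/7, M3=0
seg 0: a=-5, c=M0/2=0, d=(M1−M0)/(6·3)=-17/84, b=Δ0−h0·(2M0+M1)/6=79/28
seg 1: a=-2, c=M1/2=-51/28, d=(M2−M1)/(6·2)=67/56, b=Δ1−h1·(2M1+M2)/6=-37/14
seg 2: a=-5, c=M2/2=75/14, d=(M3−M2)/(6·1)=-25/14, b=Δ2−h2·(2M2+M3)/6=31/7
t_q=7/2 → seg 1, τ=1/2; S=-2+-37/14·τ+-51/28·τ²+67/56·τ³=-1625/448

  seg 0: a=-5 b=79/28 c=0 d=-17/84
  seg 1: a=-2 b=-37/14 c=-51/28 d=67/56
  seg 2: a=-5 b=31/7 c=75/14 d=-25/14
S(7/2) = -1625/448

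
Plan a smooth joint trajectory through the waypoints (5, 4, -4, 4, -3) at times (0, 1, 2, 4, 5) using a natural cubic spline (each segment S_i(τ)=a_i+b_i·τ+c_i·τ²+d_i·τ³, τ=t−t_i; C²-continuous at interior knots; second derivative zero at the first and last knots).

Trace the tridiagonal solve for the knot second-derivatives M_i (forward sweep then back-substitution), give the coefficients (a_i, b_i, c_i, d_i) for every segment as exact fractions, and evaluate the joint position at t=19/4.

Δ: Δ0=-1, Δ1=-8, Δ2=4, Δ3=-7
row 1: diag=4, rhs=-42; c'=1/4, d'=-21/2
row 2: denom=6−1·1/4=23/4; d'=(72−1·-21/2)/(23/4)=330/23
row 3: denom=6−2·8/23=122/23; d'=(-66−2·330/23)/(122/23)=-1089/61
back: M3=-1089/61
back: M2=330/23−8/23·-1089/61=1254/61
back: M1=-21/2−1/4·1254/61=-954/61
M: M0=0, M1=-954/61, M2=1254/61, M3=-1089/61, M4=0
seg 0: a=5, c=M0/2=0, d=(M1−M0)/(6·1)=-159/61, b=Δ0−h0·(2M0+M1)/6=98/61
seg 1: a=4, c=M1/2=-477/61, d=(M2−M1)/(6·1)=368/61, b=Δ1−h1·(2M1+M2)/6=-379/61
seg 2: a=-4, c=M2/2=627/61, d=(M3−M2)/(6·2)=-781/244, b=Δ2−h2·(2M2+M3)/6=-229/61
seg 3: a=4, c=M3/2=-1089/122, d=(M4−M3)/(6·1)=363/122, b=Δ3−h3·(2M3+M4)/6=-64/61
t_q=19/4 → seg 3, τ=3/4; S=4+-64/61·τ+-1089/122·τ²+363/122·τ³=-4315/7808

  seg 0: a=5 b=98/61 c=0 d=-159/61
  seg 1: a=4 b=-379/61 c=-477/61 d=368/61
  seg 2: a=-4 b=-229/61 c=627/61 d=-781/244
  seg 3: a=4 b=-64/61 c=-1089/122 d=363/122
S(19/4) = -4315/7808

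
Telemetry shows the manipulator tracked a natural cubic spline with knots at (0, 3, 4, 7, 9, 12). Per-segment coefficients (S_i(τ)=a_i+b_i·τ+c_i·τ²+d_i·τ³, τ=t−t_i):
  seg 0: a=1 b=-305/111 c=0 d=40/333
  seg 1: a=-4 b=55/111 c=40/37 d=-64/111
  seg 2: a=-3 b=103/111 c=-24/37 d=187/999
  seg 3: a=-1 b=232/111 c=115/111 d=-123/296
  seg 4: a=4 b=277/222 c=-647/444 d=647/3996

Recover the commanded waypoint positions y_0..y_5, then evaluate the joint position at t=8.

y_0 = S_0(0) = a_0 = 1
y_1 = S_1(0) = a_1 = -4
y_2 = S_2(0) = a_2 = -3
y_3 = S_3(0) = a_3 = -1
y_4 = S_4(0) = a_4 = 4
y_5 = S_4(3) = -1
t_q=8 is in segment 3 (τ=1); S_3(τ)=1519/888

y_0=1 y_1=-4 y_2=-3 y_3=-1 y_4=4 y_5=-1
S(8) = 1519/888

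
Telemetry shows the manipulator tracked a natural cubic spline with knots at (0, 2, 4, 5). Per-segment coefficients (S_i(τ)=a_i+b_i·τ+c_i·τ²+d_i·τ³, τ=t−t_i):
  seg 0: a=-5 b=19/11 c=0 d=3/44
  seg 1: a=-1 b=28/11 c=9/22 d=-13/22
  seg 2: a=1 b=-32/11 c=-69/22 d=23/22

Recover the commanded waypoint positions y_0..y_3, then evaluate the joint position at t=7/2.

y_0=-5 y_1=-1 y_2=1 y_3=-4
S(7/2) = 307/176

y_0 = S_0(0) = a_0 = -5
y_1 = S_1(0) = a_1 = -1
y_2 = S_2(0) = a_2 = 1
y_3 = S_2(1) = -4
t_q=7/2 is in segment 1 (τ=3/2); S_1(τ)=307/176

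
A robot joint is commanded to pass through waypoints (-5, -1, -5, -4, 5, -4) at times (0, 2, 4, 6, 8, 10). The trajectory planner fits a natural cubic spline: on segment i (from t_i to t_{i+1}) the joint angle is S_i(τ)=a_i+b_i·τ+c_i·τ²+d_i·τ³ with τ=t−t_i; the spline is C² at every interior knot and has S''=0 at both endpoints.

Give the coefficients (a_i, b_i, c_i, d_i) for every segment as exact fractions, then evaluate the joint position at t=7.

Δ: Δ0=2, Δ1=-2, Δ2=1/2, Δ3=9/2, Δ4=-9/2
row 1: diag=8, rhs=-24; c'=1/4, d'=-3
row 2: denom=8−2·1/4=15/2; d'=(15−2·-3)/(15/2)=14/5
row 3: denom=8−2·4/15=112/15; d'=(24−2·14/5)/(112/15)=69/28
row 4: denom=8−2·15/56=209/28; d'=(-54−2·69/28)/(209/28)=-150/19
back: M4=-150/19
back: M3=69/28−15/56·-150/19=87/19
back: M2=14/5−4/15·87/19=30/19
back: M1=-3−1/4·30/19=-129/38
M: M0=0, M1=-129/38, M2=30/19, M3=87/19, M4=-150/19, M5=0
seg 0: a=-5, c=M0/2=0, d=(M1−M0)/(6·2)=-43/152, b=Δ0−h0·(2M0+M1)/6=119/38
seg 1: a=-1, c=M1/2=-129/76, d=(M2−M1)/(6·2)=63/152, b=Δ1−h1·(2M1+M2)/6=-5/19
seg 2: a=-5, c=M2/2=15/19, d=(M3−M2)/(6·2)=1/4, b=Δ2−h2·(2M2+M3)/6=-79/38
seg 3: a=-4, c=M3/2=87/38, d=(M4−M3)/(6·2)=-79/76, b=Δ3−h3·(2M3+M4)/6=155/38
seg 4: a=5, c=M4/2=-75/19, d=(M5−M4)/(6·2)=25/38, b=Δ4−h4·(2M4+M5)/6=29/38
t_q=7 → seg 3, τ=1; S=-4+155/38·τ+87/38·τ²+-79/76·τ³=101/76

  seg 0: a=-5 b=119/38 c=0 d=-43/152
  seg 1: a=-1 b=-5/19 c=-129/76 d=63/152
  seg 2: a=-5 b=-79/38 c=15/19 d=1/4
  seg 3: a=-4 b=155/38 c=87/38 d=-79/76
  seg 4: a=5 b=29/38 c=-75/19 d=25/38
S(7) = 101/76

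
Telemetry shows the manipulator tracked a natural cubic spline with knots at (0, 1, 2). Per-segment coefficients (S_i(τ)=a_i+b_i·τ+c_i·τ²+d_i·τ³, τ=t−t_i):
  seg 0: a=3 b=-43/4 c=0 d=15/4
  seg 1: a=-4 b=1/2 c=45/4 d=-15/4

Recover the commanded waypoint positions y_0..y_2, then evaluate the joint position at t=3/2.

y_0=3 y_1=-4 y_2=4
S(3/2) = -45/32

y_0 = S_0(0) = a_0 = 3
y_1 = S_1(0) = a_1 = -4
y_2 = S_1(1) = 4
t_q=3/2 is in segment 1 (τ=1/2); S_1(τ)=-45/32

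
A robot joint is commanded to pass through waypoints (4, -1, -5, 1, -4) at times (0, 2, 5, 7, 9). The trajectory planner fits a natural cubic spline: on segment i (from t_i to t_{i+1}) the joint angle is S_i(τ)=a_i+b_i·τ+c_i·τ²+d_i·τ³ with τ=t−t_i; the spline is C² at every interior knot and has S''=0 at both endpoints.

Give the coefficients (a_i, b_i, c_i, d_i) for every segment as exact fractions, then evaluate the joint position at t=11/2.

Δ: Δ0=-5/2, Δ1=-4/3, Δ2=3, Δ3=-5/2
row 1: diag=10, rhs=7; c'=3/10, d'=7/10
row 2: denom=10−3·3/10=91/10; d'=(26−3·7/10)/(91/10)=239/91
row 3: denom=8−2·20/91=688/91; d'=(-33−2·239/91)/(688/91)=-3481/688
back: M3=-3481/688
back: M2=239/91−20/91·-3481/688=643/172
back: M1=7/10−3/10·643/172=-145/344
M: M0=0, M1=-145/344, M2=643/172, M3=-3481/688, M4=0
seg 0: a=4, c=M0/2=0, d=(M1−M0)/(6·2)=-145/4128, b=Δ0−h0·(2M0+M1)/6=-2435/1032
seg 1: a=-1, c=M1/2=-145/688, d=(M2−M1)/(6·3)=159/688, b=Δ1−h1·(2M1+M2)/6=-1435/516
seg 2: a=-5, c=M2/2=643/344, d=(M3−M2)/(6·2)=-6053/8256, b=Δ2−h2·(2M2+M3)/6=4529/2064
seg 3: a=1, c=M3/2=-3481/1376, d=(M4−M3)/(6·2)=3481/8256, b=Δ3−h3·(2M3+M4)/6=901/1032
t_q=11/2 → seg 2, τ=1/2; S=-5+4529/2064·τ+643/344·τ²+-6053/8256·τ³=-77655/22016

  seg 0: a=4 b=-2435/1032 c=0 d=-145/4128
  seg 1: a=-1 b=-1435/516 c=-145/688 d=159/688
  seg 2: a=-5 b=4529/2064 c=643/344 d=-6053/8256
  seg 3: a=1 b=901/1032 c=-3481/1376 d=3481/8256
S(11/2) = -77655/22016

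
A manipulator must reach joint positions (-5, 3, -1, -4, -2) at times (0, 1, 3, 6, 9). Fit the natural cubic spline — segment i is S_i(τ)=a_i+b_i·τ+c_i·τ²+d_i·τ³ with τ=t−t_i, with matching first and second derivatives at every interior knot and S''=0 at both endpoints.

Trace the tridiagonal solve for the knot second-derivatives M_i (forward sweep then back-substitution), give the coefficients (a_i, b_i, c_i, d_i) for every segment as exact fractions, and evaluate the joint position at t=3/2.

Δ: Δ0=8, Δ1=-2, Δ2=-1, Δ3=2/3
row 1: diag=6, rhs=-60; c'=1/3, d'=-10
row 2: denom=10−2·1/3=28/3; d'=(6−2·-10)/(28/3)=39/14
row 3: denom=12−3·9/28=309/28; d'=(10−3·39/14)/(309/28)=46/309
back: M3=46/309
back: M2=39/14−9/28·46/309=282/103
back: M1=-10−1/3·282/103=-1124/103
M: M0=0, M1=-1124/103, M2=282/103, M3=46/309, M4=0
seg 0: a=-5, c=M0/2=0, d=(M1−M0)/(6·1)=-562/309, b=Δ0−h0·(2M0+M1)/6=3034/309
seg 1: a=3, c=M1/2=-562/103, d=(M2−M1)/(6·2)=703/618, b=Δ1−h1·(2M1+M2)/6=1348/309
seg 2: a=-1, c=M2/2=141/103, d=(M3−M2)/(6·3)=-400/2781, b=Δ2−h2·(2M2+M3)/6=-1178/309
seg 3: a=-4, c=M3/2=23/309, d=(M4−M3)/(6·3)=-23/2781, b=Δ3−h3·(2M3+M4)/6=160/309
t_q=3/2 → seg 1, τ=1/2; S=3+1348/309·τ+-562/103·τ²+703/618·τ³=6525/1648

  seg 0: a=-5 b=3034/309 c=0 d=-562/309
  seg 1: a=3 b=1348/309 c=-562/103 d=703/618
  seg 2: a=-1 b=-1178/309 c=141/103 d=-400/2781
  seg 3: a=-4 b=160/309 c=23/309 d=-23/2781
S(3/2) = 6525/1648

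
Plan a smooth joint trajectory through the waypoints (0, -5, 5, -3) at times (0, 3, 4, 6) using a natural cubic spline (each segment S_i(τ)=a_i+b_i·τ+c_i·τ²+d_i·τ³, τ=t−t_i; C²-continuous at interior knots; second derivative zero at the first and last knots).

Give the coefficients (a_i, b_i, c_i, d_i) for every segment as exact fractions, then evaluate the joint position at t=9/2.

  seg 0: a=0 b=-991/141 c=0 d=28/47
  seg 1: a=-5 b=1277/141 c=252/47 d=-623/141
  seg 2: a=5 b=920/141 c=-371/47 d=371/282
S(9/2) = 4853/752

Δ: Δ0=-5/3, Δ1=10, Δ2=-4
row 1: diag=8, rhs=70; c'=1/8, d'=35/4
row 2: denom=6−1·1/8=47/8; d'=(-84−1·35/4)/(47/8)=-742/47
back: M2=-742/47
back: M1=35/4−1/8·-742/47=504/47
M: M0=0, M1=504/47, M2=-742/47, M3=0
seg 0: a=0, c=M0/2=0, d=(M1−M0)/(6·3)=28/47, b=Δ0−h0·(2M0+M1)/6=-991/141
seg 1: a=-5, c=M1/2=252/47, d=(M2−M1)/(6·1)=-623/141, b=Δ1−h1·(2M1+M2)/6=1277/141
seg 2: a=5, c=M2/2=-371/47, d=(M3−M2)/(6·2)=371/282, b=Δ2−h2·(2M2+M3)/6=920/141
t_q=9/2 → seg 2, τ=1/2; S=5+920/141·τ+-371/47·τ²+371/282·τ³=4853/752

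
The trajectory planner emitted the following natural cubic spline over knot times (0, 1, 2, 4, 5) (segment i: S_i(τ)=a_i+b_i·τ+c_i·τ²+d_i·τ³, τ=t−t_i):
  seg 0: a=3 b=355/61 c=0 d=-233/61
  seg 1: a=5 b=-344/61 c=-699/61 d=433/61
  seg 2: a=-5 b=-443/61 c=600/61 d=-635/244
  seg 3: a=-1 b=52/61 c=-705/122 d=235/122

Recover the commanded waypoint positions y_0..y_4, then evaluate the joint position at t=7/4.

y_0 = S_0(0) = a_0 = 3
y_1 = S_1(0) = a_1 = 5
y_2 = S_2(0) = a_2 = -5
y_3 = S_3(0) = a_3 = -1
y_4 = S_3(1) = -4
t_q=7/4 is in segment 1 (τ=3/4); S_1(τ)=-10465/3904

y_0=3 y_1=5 y_2=-5 y_3=-1 y_4=-4
S(7/4) = -10465/3904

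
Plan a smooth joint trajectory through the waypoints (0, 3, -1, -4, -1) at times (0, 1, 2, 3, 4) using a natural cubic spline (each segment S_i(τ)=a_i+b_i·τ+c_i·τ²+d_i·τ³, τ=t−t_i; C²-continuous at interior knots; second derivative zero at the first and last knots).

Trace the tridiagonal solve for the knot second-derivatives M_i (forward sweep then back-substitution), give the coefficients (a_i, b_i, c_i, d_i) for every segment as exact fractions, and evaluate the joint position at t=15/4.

  seg 0: a=0 b=271/56 c=0 d=-103/56
  seg 1: a=3 b=-19/28 c=-309/56 d=123/56
  seg 2: a=-1 b=-41/8 c=15/14 d=59/56
  seg 3: a=-4 b=5/28 c=237/56 d=-79/56
S(15/4) = -7457/3584

Δ: Δ0=3, Δ1=-4, Δ2=-3, Δ3=3
row 1: diag=4, rhs=-42; c'=1/4, d'=-21/2
row 2: denom=4−1·1/4=15/4; d'=(6−1·-21/2)/(15/4)=22/5
row 3: denom=4−1·4/15=56/15; d'=(36−1·22/5)/(56/15)=237/28
back: M3=237/28
back: M2=22/5−4/15·237/28=15/7
back: M1=-21/2−1/4·15/7=-309/28
M: M0=0, M1=-309/28, M2=15/7, M3=237/28, M4=0
seg 0: a=0, c=M0/2=0, d=(M1−M0)/(6·1)=-103/56, b=Δ0−h0·(2M0+M1)/6=271/56
seg 1: a=3, c=M1/2=-309/56, d=(M2−M1)/(6·1)=123/56, b=Δ1−h1·(2M1+M2)/6=-19/28
seg 2: a=-1, c=M2/2=15/14, d=(M3−M2)/(6·1)=59/56, b=Δ2−h2·(2M2+M3)/6=-41/8
seg 3: a=-4, c=M3/2=237/56, d=(M4−M3)/(6·1)=-79/56, b=Δ3−h3·(2M3+M4)/6=5/28
t_q=15/4 → seg 3, τ=3/4; S=-4+5/28·τ+237/56·τ²+-79/56·τ³=-7457/3584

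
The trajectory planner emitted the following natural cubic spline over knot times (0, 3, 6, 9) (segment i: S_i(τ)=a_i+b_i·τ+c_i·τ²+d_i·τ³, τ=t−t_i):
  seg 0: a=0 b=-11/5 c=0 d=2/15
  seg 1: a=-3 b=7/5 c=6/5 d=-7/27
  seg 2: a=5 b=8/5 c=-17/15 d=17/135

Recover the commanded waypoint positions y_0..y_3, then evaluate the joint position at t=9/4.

y_0 = S_0(0) = a_0 = 0
y_1 = S_1(0) = a_1 = -3
y_2 = S_2(0) = a_2 = 5
y_3 = S_2(3) = 3
t_q=9/4 is in segment 0 (τ=9/4); S_0(τ)=-549/160

y_0=0 y_1=-3 y_2=5 y_3=3
S(9/4) = -549/160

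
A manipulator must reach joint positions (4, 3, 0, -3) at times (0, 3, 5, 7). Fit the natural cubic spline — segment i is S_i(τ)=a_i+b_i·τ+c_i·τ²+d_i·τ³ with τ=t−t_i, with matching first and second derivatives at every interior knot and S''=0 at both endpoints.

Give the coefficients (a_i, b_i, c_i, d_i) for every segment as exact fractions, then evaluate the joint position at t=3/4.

Δ: Δ0=-1/3, Δ1=-3/2, Δ2=-3/2
row 1: diag=10, rhs=-7; c'=1/5, d'=-7/10
row 2: denom=8−2·1/5=38/5; d'=(0−2·-7/10)/(38/5)=7/38
back: M2=7/38
back: M1=-7/10−1/5·7/38=-14/19
M: M0=0, M1=-14/19, M2=7/38, M3=0
seg 0: a=4, c=M0/2=0, d=(M1−M0)/(6·3)=-7/171, b=Δ0−h0·(2M0+M1)/6=2/57
seg 1: a=3, c=M1/2=-7/19, d=(M2−M1)/(6·2)=35/456, b=Δ1−h1·(2M1+M2)/6=-61/57
seg 2: a=0, c=M2/2=7/76, d=(M3−M2)/(6·2)=-7/456, b=Δ2−h2·(2M2+M3)/6=-185/114
t_q=3/4 → seg 0, τ=3/4; S=4+2/57·τ+0·τ²+-7/171·τ³=4875/1216

  seg 0: a=4 b=2/57 c=0 d=-7/171
  seg 1: a=3 b=-61/57 c=-7/19 d=35/456
  seg 2: a=0 b=-185/114 c=7/76 d=-7/456
S(3/4) = 4875/1216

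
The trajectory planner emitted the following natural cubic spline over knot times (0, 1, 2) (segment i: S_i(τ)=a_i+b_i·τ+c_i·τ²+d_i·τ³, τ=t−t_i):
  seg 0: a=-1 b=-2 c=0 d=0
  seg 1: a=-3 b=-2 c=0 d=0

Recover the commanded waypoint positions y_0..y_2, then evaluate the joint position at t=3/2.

y_0=-1 y_1=-3 y_2=-5
S(3/2) = -4

y_0 = S_0(0) = a_0 = -1
y_1 = S_1(0) = a_1 = -3
y_2 = S_1(1) = -5
t_q=3/2 is in segment 1 (τ=1/2); S_1(τ)=-4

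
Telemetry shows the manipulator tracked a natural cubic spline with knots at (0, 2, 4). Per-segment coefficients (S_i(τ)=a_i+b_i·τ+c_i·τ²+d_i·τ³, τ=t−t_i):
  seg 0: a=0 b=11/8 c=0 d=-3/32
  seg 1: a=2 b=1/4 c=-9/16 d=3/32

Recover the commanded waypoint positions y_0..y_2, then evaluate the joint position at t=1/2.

y_0=0 y_1=2 y_2=1
S(1/2) = 173/256

y_0 = S_0(0) = a_0 = 0
y_1 = S_1(0) = a_1 = 2
y_2 = S_1(2) = 1
t_q=1/2 is in segment 0 (τ=1/2); S_0(τ)=173/256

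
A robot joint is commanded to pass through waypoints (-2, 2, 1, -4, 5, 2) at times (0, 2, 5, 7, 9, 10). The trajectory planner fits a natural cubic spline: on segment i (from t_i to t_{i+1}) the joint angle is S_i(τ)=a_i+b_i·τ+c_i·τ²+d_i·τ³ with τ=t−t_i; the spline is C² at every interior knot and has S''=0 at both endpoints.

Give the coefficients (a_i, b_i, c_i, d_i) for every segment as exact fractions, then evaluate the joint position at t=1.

  seg 0: a=-2 b=6160/2823 c=0 d=-257/5646
  seg 1: a=2 b=4618/2823 c=-257/941 d=-1082/8469
  seg 2: a=1 b=-9746/2823 c=-1339/941 d=21445/22584
  seg 3: a=-4 b=12707/5646 c=16089/3764 d=-35567/22584
  seg 4: a=5 b=1270/2823 c=-9739/1882 d=9739/5646
S(1) = 257/1882

Δ: Δ0=2, Δ1=-1/3, Δ2=-5/2, Δ3=9/2, Δ4=-3
row 1: diag=10, rhs=-14; c'=3/10, d'=-7/5
row 2: denom=10−3·3/10=91/10; d'=(-13−3·-7/5)/(91/10)=-88/91
row 3: denom=8−2·20/91=688/91; d'=(42−2·-88/91)/(688/91)=1999/344
row 4: denom=6−2·91/344=941/172; d'=(-45−2·1999/344)/(941/172)=-9739/941
back: M4=-9739/941
back: M3=1999/344−91/344·-9739/941=16089/1882
back: M2=-88/91−20/91·16089/1882=-2678/941
back: M1=-7/5−3/10·-2678/941=-514/941
M: M0=0, M1=-514/941, M2=-2678/941, M3=16089/1882, M4=-9739/941, M5=0
seg 0: a=-2, c=M0/2=0, d=(M1−M0)/(6·2)=-257/5646, b=Δ0−h0·(2M0+M1)/6=6160/2823
seg 1: a=2, c=M1/2=-257/941, d=(M2−M1)/(6·3)=-1082/8469, b=Δ1−h1·(2M1+M2)/6=4618/2823
seg 2: a=1, c=M2/2=-1339/941, d=(M3−M2)/(6·2)=21445/22584, b=Δ2−h2·(2M2+M3)/6=-9746/2823
seg 3: a=-4, c=M3/2=16089/3764, d=(M4−M3)/(6·2)=-35567/22584, b=Δ3−h3·(2M3+M4)/6=12707/5646
seg 4: a=5, c=M4/2=-9739/1882, d=(M5−M4)/(6·1)=9739/5646, b=Δ4−h4·(2M4+M5)/6=1270/2823
t_q=1 → seg 0, τ=1; S=-2+6160/2823·τ+0·τ²+-257/5646·τ³=257/1882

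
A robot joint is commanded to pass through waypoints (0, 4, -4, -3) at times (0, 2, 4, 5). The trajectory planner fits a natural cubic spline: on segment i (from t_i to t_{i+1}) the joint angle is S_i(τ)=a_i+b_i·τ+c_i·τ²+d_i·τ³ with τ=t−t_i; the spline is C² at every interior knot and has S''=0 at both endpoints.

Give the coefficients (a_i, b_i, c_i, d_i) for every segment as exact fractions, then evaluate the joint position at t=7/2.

Δ: Δ0=2, Δ1=-4, Δ2=1
row 1: diag=8, rhs=-36; c'=1/4, d'=-9/2
row 2: denom=6−2·1/4=11/2; d'=(30−2·-9/2)/(11/2)=78/11
back: M2=78/11
back: M1=-9/2−1/4·78/11=-69/11
M: M0=0, M1=-69/11, M2=78/11, M3=0
seg 0: a=0, c=M0/2=0, d=(M1−M0)/(6·2)=-23/44, b=Δ0−h0·(2M0+M1)/6=45/11
seg 1: a=4, c=M1/2=-69/22, d=(M2−M1)/(6·2)=49/44, b=Δ1−h1·(2M1+M2)/6=-24/11
seg 2: a=-4, c=M2/2=39/11, d=(M3−M2)/(6·1)=-13/11, b=Δ2−h2·(2M2+M3)/6=-15/11
t_q=7/2 → seg 1, τ=3/2; S=4+-24/11·τ+-69/22·τ²+49/44·τ³=-905/352

  seg 0: a=0 b=45/11 c=0 d=-23/44
  seg 1: a=4 b=-24/11 c=-69/22 d=49/44
  seg 2: a=-4 b=-15/11 c=39/11 d=-13/11
S(7/2) = -905/352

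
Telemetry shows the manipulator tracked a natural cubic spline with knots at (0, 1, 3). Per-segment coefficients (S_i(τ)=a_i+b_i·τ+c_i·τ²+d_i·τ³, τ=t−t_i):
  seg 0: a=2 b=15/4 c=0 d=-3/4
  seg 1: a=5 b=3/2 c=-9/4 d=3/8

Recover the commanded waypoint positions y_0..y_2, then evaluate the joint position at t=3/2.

y_0=2 y_1=5 y_2=2
S(3/2) = 335/64

y_0 = S_0(0) = a_0 = 2
y_1 = S_1(0) = a_1 = 5
y_2 = S_1(2) = 2
t_q=3/2 is in segment 1 (τ=1/2); S_1(τ)=335/64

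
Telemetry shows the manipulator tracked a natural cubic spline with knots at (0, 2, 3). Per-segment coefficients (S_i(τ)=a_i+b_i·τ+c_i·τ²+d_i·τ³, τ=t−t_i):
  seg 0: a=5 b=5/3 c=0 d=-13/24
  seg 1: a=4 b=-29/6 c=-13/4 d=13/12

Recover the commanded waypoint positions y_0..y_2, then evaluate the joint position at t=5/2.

y_0=5 y_1=4 y_2=-3
S(5/2) = 29/32

y_0 = S_0(0) = a_0 = 5
y_1 = S_1(0) = a_1 = 4
y_2 = S_1(1) = -3
t_q=5/2 is in segment 1 (τ=1/2); S_1(τ)=29/32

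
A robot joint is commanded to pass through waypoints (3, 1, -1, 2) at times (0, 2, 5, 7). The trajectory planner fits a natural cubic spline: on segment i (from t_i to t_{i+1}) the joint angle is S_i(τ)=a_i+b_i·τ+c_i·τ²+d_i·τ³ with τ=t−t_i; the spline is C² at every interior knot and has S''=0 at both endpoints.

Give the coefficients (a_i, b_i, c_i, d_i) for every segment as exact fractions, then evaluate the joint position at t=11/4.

Δ: Δ0=-1, Δ1=-2/3, Δ2=3/2
row 1: diag=10, rhs=2; c'=3/10, d'=1/5
row 2: denom=10−3·3/10=91/10; d'=(13−3·1/5)/(91/10)=124/91
back: M2=124/91
back: M1=1/5−3/10·124/91=-19/91
M: M0=0, M1=-19/91, M2=124/91, M3=0
seg 0: a=3, c=M0/2=0, d=(M1−M0)/(6·2)=-19/1092, b=Δ0−h0·(2M0+M1)/6=-254/273
seg 1: a=1, c=M1/2=-19/182, d=(M2−M1)/(6·3)=11/126, b=Δ1−h1·(2M1+M2)/6=-311/273
seg 2: a=-1, c=M2/2=62/91, d=(M3−M2)/(6·2)=-31/273, b=Δ2−h2·(2M2+M3)/6=323/546
t_q=11/4 → seg 1, τ=3/4; S=1+-311/273·τ+-19/182·τ²+11/126·τ³=1441/11648

  seg 0: a=3 b=-254/273 c=0 d=-19/1092
  seg 1: a=1 b=-311/273 c=-19/182 d=11/126
  seg 2: a=-1 b=323/546 c=62/91 d=-31/273
S(11/4) = 1441/11648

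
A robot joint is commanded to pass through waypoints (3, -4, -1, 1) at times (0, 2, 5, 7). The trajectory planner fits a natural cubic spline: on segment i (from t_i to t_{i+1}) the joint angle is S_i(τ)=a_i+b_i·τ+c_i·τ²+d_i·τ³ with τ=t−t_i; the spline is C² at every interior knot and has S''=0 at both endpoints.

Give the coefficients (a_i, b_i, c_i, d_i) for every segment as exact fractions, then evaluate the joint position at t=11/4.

  seg 0: a=3 b=-817/182 c=0 d=45/182
  seg 1: a=-4 b=-277/182 c=135/91 d=-3/14
  seg 2: a=-1 b=145/91 c=-81/182 d=27/364
S(11/4) = -51221/11648

Δ: Δ0=-7/2, Δ1=1, Δ2=1
row 1: diag=10, rhs=27; c'=3/10, d'=27/10
row 2: denom=10−3·3/10=91/10; d'=(0−3·27/10)/(91/10)=-81/91
back: M2=-81/91
back: M1=27/10−3/10·-81/91=270/91
M: M0=0, M1=270/91, M2=-81/91, M3=0
seg 0: a=3, c=M0/2=0, d=(M1−M0)/(6·2)=45/182, b=Δ0−h0·(2M0+M1)/6=-817/182
seg 1: a=-4, c=M1/2=135/91, d=(M2−M1)/(6·3)=-3/14, b=Δ1−h1·(2M1+M2)/6=-277/182
seg 2: a=-1, c=M2/2=-81/182, d=(M3−M2)/(6·2)=27/364, b=Δ2−h2·(2M2+M3)/6=145/91
t_q=11/4 → seg 1, τ=3/4; S=-4+-277/182·τ+135/91·τ²+-3/14·τ³=-51221/11648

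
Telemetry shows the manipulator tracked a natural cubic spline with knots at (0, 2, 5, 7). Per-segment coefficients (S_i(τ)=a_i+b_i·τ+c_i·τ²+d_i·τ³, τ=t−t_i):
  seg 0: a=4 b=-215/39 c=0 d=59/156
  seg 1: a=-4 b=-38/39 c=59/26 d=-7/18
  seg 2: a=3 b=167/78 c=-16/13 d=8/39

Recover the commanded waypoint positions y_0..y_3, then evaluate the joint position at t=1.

y_0 = S_0(0) = a_0 = 4
y_1 = S_1(0) = a_1 = -4
y_2 = S_2(0) = a_2 = 3
y_3 = S_2(2) = 4
t_q=1 is in segment 0 (τ=1); S_0(τ)=-59/52

y_0=4 y_1=-4 y_2=3 y_3=4
S(1) = -59/52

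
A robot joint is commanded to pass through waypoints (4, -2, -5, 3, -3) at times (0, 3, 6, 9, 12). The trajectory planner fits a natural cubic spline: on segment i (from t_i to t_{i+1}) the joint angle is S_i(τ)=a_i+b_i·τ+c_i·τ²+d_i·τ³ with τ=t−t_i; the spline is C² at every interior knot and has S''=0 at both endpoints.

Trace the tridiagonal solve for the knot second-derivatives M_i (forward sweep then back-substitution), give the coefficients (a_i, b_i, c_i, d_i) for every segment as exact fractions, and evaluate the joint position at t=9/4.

Δ: Δ0=-2, Δ1=-1, Δ2=8/3, Δ3=-2
row 1: diag=12, rhs=6; c'=1/4, d'=1/2
row 2: denom=12−3·1/4=45/4; d'=(22−3·1/2)/(45/4)=82/45
row 3: denom=12−3·4/15=56/5; d'=(-28−3·82/45)/(56/5)=-251/84
back: M3=-251/84
back: M2=82/45−4/15·-251/84=55/21
back: M1=1/2−1/4·55/21=-13/84
M: M0=0, M1=-13/84, M2=55/21, M3=-251/84, M4=0
seg 0: a=4, c=M0/2=0, d=(M1−M0)/(6·3)=-13/1512, b=Δ0−h0·(2M0+M1)/6=-323/168
seg 1: a=-2, c=M1/2=-13/168, d=(M2−M1)/(6·3)=233/1512, b=Δ1−h1·(2M1+M2)/6=-181/84
seg 2: a=-5, c=M2/2=55/42, d=(M3−M2)/(6·3)=-157/504, b=Δ2−h2·(2M2+M3)/6=37/24
seg 3: a=3, c=M3/2=-251/168, d=(M4−M3)/(6·3)=251/1512, b=Δ3−h3·(2M3+M4)/6=83/84
t_q=9/4 → seg 0, τ=9/4; S=4+-323/168·τ+0·τ²+-13/1512·τ³=-217/512

  seg 0: a=4 b=-323/168 c=0 d=-13/1512
  seg 1: a=-2 b=-181/84 c=-13/168 d=233/1512
  seg 2: a=-5 b=37/24 c=55/42 d=-157/504
  seg 3: a=3 b=83/84 c=-251/168 d=251/1512
S(9/4) = -217/512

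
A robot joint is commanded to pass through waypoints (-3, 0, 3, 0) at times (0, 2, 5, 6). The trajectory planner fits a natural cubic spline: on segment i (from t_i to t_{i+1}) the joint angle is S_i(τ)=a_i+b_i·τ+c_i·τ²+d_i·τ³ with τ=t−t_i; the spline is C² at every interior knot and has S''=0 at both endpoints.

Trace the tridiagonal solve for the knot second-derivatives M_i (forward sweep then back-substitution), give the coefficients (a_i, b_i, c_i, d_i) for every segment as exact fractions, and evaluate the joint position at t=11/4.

Δ: Δ0=3/2, Δ1=1, Δ2=-3
row 1: diag=10, rhs=-3; c'=3/10, d'=-3/10
row 2: denom=8−3·3/10=71/10; d'=(-24−3·-3/10)/(71/10)=-231/71
back: M2=-231/71
back: M1=-3/10−3/10·-231/71=48/71
M: M0=0, M1=48/71, M2=-231/71, M3=0
seg 0: a=-3, c=M0/2=0, d=(M1−M0)/(6·2)=4/71, b=Δ0−h0·(2M0+M1)/6=181/142
seg 1: a=0, c=M1/2=24/71, d=(M2−M1)/(6·3)=-31/142, b=Δ1−h1·(2M1+M2)/6=277/142
seg 2: a=3, c=M2/2=-231/142, d=(M3−M2)/(6·1)=77/142, b=Δ2−h2·(2M2+M3)/6=-136/71
t_q=11/4 → seg 1, τ=3/4; S=0+277/142·τ+24/71·τ²+-31/142·τ³=14187/9088

  seg 0: a=-3 b=181/142 c=0 d=4/71
  seg 1: a=0 b=277/142 c=24/71 d=-31/142
  seg 2: a=3 b=-136/71 c=-231/142 d=77/142
S(11/4) = 14187/9088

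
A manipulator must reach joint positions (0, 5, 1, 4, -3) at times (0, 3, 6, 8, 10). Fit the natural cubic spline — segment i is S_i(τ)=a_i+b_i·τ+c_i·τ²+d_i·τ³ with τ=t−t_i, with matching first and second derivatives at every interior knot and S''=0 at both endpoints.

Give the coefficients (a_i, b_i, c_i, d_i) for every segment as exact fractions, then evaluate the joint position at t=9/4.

Δ: Δ0=5/3, Δ1=-4/3, Δ2=3/2, Δ3=-7/2
row 1: diag=12, rhs=-18; c'=1/4, d'=-3/2
row 2: denom=10−3·1/4=37/4; d'=(17−3·-3/2)/(37/4)=86/37
row 3: denom=8−2·8/37=280/37; d'=(-30−2·86/37)/(280/37)=-641/140
back: M3=-641/140
back: M2=86/37−8/37·-641/140=116/35
back: M1=-3/2−1/4·116/35=-163/70
M: M0=0, M1=-163/70, M2=116/35, M3=-641/140, M4=0
seg 0: a=0, c=M0/2=0, d=(M1−M0)/(6·3)=-163/1260, b=Δ0−h0·(2M0+M1)/6=1189/420
seg 1: a=5, c=M1/2=-163/140, d=(M2−M1)/(6·3)=79/252, b=Δ1−h1·(2M1+M2)/6=-139/210
seg 2: a=1, c=M2/2=58/35, d=(M3−M2)/(6·2)=-221/336, b=Δ2−h2·(2M2+M3)/6=49/60
seg 3: a=4, c=M3/2=-641/280, d=(M4−M3)/(6·2)=641/1680, b=Δ3−h3·(2M3+M4)/6=-47/105
t_q=9/4 → seg 0, τ=9/4; S=0+1189/420·τ+0·τ²+-163/1260·τ³=6267/1280

  seg 0: a=0 b=1189/420 c=0 d=-163/1260
  seg 1: a=5 b=-139/210 c=-163/140 d=79/252
  seg 2: a=1 b=49/60 c=58/35 d=-221/336
  seg 3: a=4 b=-47/105 c=-641/280 d=641/1680
S(9/4) = 6267/1280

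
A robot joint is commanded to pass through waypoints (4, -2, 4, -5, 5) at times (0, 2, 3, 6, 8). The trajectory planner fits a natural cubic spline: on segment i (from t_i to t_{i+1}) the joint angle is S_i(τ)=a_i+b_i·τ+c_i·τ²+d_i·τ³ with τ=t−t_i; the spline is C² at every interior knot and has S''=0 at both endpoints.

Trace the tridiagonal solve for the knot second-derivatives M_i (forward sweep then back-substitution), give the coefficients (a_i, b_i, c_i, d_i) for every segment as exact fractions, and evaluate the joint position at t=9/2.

Δ: Δ0=-3, Δ1=6, Δ2=-3, Δ3=5
row 1: diag=6, rhs=54; c'=1/6, d'=9
row 2: denom=8−1·1/6=47/6; d'=(-54−1·9)/(47/6)=-378/47
row 3: denom=10−3·18/47=416/47; d'=(48−3·-378/47)/(416/47)=1695/208
back: M3=1695/208
back: M2=-378/47−18/47·1695/208=-1161/104
back: M1=9−1/6·-1161/104=2259/208
M: M0=0, M1=2259/208, M2=-1161/104, M3=1695/208, M4=0
seg 0: a=4, c=M0/2=0, d=(M1−M0)/(6·2)=753/832, b=Δ0−h0·(2M0+M1)/6=-1377/208
seg 1: a=-2, c=M1/2=2259/416, d=(M2−M1)/(6·1)=-1527/416, b=Δ1−h1·(2M1+M2)/6=441/104
seg 2: a=4, c=M2/2=-1161/208, d=(M3−M2)/(6·3)=103/96, b=Δ2−h2·(2M2+M3)/6=1701/416
seg 3: a=-5, c=M3/2=1695/416, d=(M4−M3)/(6·2)=-565/832, b=Δ3−h3·(2M3+M4)/6=-45/104
t_q=9/2 → seg 2, τ=3/2; S=4+1701/416·τ+-1161/208·τ²+103/96·τ³=3979/3328

  seg 0: a=4 b=-1377/208 c=0 d=753/832
  seg 1: a=-2 b=441/104 c=2259/416 d=-1527/416
  seg 2: a=4 b=1701/416 c=-1161/208 d=103/96
  seg 3: a=-5 b=-45/104 c=1695/416 d=-565/832
S(9/2) = 3979/3328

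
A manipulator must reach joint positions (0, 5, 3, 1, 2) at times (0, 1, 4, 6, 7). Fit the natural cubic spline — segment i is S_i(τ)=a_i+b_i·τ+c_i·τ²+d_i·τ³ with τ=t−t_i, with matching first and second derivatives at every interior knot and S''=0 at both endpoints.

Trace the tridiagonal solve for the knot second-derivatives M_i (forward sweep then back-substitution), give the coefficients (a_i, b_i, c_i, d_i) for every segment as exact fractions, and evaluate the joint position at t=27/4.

  seg 0: a=0 b=3404/591 c=0 d=-449/591
  seg 1: a=5 b=2057/591 c=-449/197 d=530/1773
  seg 2: a=3 b=-1255/591 c=81/197 d=89/1182
  seg 3: a=1 b=251/591 c=170/197 d=-170/591
S(27/4) = 10607/6304

Δ: Δ0=5, Δ1=-2/3, Δ2=-1, Δ3=1
row 1: diag=8, rhs=-34; c'=3/8, d'=-17/4
row 2: denom=10−3·3/8=71/8; d'=(-2−3·-17/4)/(71/8)=86/71
row 3: denom=6−2·16/71=394/71; d'=(12−2·86/71)/(394/71)=340/197
back: M3=340/197
back: M2=86/71−16/71·340/197=162/197
back: M1=-17/4−3/8·162/197=-898/197
M: M0=0, M1=-898/197, M2=162/197, M3=340/197, M4=0
seg 0: a=0, c=M0/2=0, d=(M1−M0)/(6·1)=-449/591, b=Δ0−h0·(2M0+M1)/6=3404/591
seg 1: a=5, c=M1/2=-449/197, d=(M2−M1)/(6·3)=530/1773, b=Δ1−h1·(2M1+M2)/6=2057/591
seg 2: a=3, c=M2/2=81/197, d=(M3−M2)/(6·2)=89/1182, b=Δ2−h2·(2M2+M3)/6=-1255/591
seg 3: a=1, c=M3/2=170/197, d=(M4−M3)/(6·1)=-170/591, b=Δ3−h3·(2M3+M4)/6=251/591
t_q=27/4 → seg 3, τ=3/4; S=1+251/591·τ+170/197·τ²+-170/591·τ³=10607/6304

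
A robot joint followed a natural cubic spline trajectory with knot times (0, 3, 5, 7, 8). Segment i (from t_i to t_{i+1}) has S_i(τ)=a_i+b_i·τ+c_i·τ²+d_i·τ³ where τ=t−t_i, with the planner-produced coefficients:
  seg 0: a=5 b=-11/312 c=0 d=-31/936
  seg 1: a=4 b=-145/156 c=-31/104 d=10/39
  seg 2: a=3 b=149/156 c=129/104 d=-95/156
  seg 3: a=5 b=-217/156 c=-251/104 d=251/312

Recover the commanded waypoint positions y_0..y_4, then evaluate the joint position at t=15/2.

y_0=5 y_1=4 y_2=3 y_3=5 y_4=2
S(15/2) = 3163/832

y_0 = S_0(0) = a_0 = 5
y_1 = S_1(0) = a_1 = 4
y_2 = S_2(0) = a_2 = 3
y_3 = S_3(0) = a_3 = 5
y_4 = S_3(1) = 2
t_q=15/2 is in segment 3 (τ=1/2); S_3(τ)=3163/832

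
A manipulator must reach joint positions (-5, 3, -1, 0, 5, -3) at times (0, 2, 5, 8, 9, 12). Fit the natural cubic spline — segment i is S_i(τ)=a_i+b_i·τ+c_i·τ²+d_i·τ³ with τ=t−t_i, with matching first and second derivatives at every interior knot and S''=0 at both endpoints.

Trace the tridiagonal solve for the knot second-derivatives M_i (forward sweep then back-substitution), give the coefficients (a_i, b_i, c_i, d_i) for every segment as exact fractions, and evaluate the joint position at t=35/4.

  seg 0: a=-5 b=10736/2091 c=0 d=-593/2091
  seg 1: a=3 b=3620/2091 c=-1186/697 d=158/697
  seg 2: a=-1 b=-290/123 c=236/697 d=3503/18819
  seg 3: a=0 b=9827/2091 c=4211/2091 d=-3583/2091
  seg 4: a=5 b=2500/697 c=-6538/2091 d=6538/18819
S(35/4) = 175517/44608

Δ: Δ0=4, Δ1=-4/3, Δ2=1/3, Δ3=5, Δ4=-8/3
row 1: diag=10, rhs=-32; c'=3/10, d'=-16/5
row 2: denom=12−3·3/10=111/10; d'=(10−3·-16/5)/(111/10)=196/111
row 3: denom=8−3·10/37=266/37; d'=(28−3·196/111)/(266/37)=60/19
row 4: denom=8−1·37/266=2091/266; d'=(-46−1·60/19)/(2091/266)=-13076/2091
back: M4=-13076/2091
back: M3=60/19−37/266·-13076/2091=8422/2091
back: M2=196/111−10/37·8422/2091=472/697
back: M1=-16/5−3/10·472/697=-2372/697
M: M0=0, M1=-2372/697, M2=472/697, M3=8422/2091, M4=-13076/2091, M5=0
seg 0: a=-5, c=M0/2=0, d=(M1−M0)/(6·2)=-593/2091, b=Δ0−h0·(2M0+M1)/6=10736/2091
seg 1: a=3, c=M1/2=-1186/697, d=(M2−M1)/(6·3)=158/697, b=Δ1−h1·(2M1+M2)/6=3620/2091
seg 2: a=-1, c=M2/2=236/697, d=(M3−M2)/(6·3)=3503/18819, b=Δ2−h2·(2M2+M3)/6=-290/123
seg 3: a=0, c=M3/2=4211/2091, d=(M4−M3)/(6·1)=-3583/2091, b=Δ3−h3·(2M3+M4)/6=9827/2091
seg 4: a=5, c=M4/2=-6538/2091, d=(M5−M4)/(6·3)=6538/18819, b=Δ4−h4·(2M4+M5)/6=2500/697
t_q=35/4 → seg 3, τ=3/4; S=0+9827/2091·τ+4211/2091·τ²+-3583/2091·τ³=175517/44608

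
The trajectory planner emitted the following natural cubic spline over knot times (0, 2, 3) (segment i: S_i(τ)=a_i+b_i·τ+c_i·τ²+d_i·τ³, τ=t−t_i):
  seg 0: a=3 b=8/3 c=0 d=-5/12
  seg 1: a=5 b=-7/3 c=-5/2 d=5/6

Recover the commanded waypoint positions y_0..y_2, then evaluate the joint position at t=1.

y_0=3 y_1=5 y_2=1
S(1) = 21/4

y_0 = S_0(0) = a_0 = 3
y_1 = S_1(0) = a_1 = 5
y_2 = S_1(1) = 1
t_q=1 is in segment 0 (τ=1); S_0(τ)=21/4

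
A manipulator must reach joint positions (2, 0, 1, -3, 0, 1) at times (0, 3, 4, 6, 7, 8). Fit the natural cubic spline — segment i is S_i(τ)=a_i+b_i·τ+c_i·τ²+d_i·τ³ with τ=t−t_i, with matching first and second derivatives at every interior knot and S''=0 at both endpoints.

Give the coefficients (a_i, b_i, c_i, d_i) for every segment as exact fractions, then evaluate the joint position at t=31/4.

  seg 0: a=2 b=-4753/2859 c=0 d=949/8577
  seg 1: a=0 b=3788/2859 c=949/953 d=-3776/2859
  seg 2: a=1 b=-1846/2859 c=-2827/953 d=6545/5718
  seg 3: a=-3 b=3500/2859 c=3718/953 d=-6077/2859
  seg 4: a=0 b=7577/2859 c=-2359/953 d=2359/2859
S(31/4) = 57539/60992

Δ: Δ0=-2/3, Δ1=1, Δ2=-2, Δ3=3, Δ4=1
row 1: diag=8, rhs=10; c'=1/8, d'=5/4
row 2: denom=6−1·1/8=47/8; d'=(-18−1·5/4)/(47/8)=-154/47
row 3: denom=6−2·16/47=250/47; d'=(30−2·-154/47)/(250/47)=859/125
row 4: denom=4−1·47/250=953/250; d'=(-12−1·859/125)/(953/250)=-4718/953
back: M4=-4718/953
back: M3=859/125−47/250·-4718/953=7436/953
back: M2=-154/47−16/47·7436/953=-5654/953
back: M1=5/4−1/8·-5654/953=1898/953
M: M0=0, M1=1898/953, M2=-5654/953, M3=7436/953, M4=-4718/953, M5=0
seg 0: a=2, c=M0/2=0, d=(M1−M0)/(6·3)=949/8577, b=Δ0−h0·(2M0+M1)/6=-4753/2859
seg 1: a=0, c=M1/2=949/953, d=(M2−M1)/(6·1)=-3776/2859, b=Δ1−h1·(2M1+M2)/6=3788/2859
seg 2: a=1, c=M2/2=-2827/953, d=(M3−M2)/(6·2)=6545/5718, b=Δ2−h2·(2M2+M3)/6=-1846/2859
seg 3: a=-3, c=M3/2=3718/953, d=(M4−M3)/(6·1)=-6077/2859, b=Δ3−h3·(2M3+M4)/6=3500/2859
seg 4: a=0, c=M4/2=-2359/953, d=(M5−M4)/(6·1)=2359/2859, b=Δ4−h4·(2M4+M5)/6=7577/2859
t_q=31/4 → seg 4, τ=3/4; S=0+7577/2859·τ+-2359/953·τ²+2359/2859·τ³=57539/60992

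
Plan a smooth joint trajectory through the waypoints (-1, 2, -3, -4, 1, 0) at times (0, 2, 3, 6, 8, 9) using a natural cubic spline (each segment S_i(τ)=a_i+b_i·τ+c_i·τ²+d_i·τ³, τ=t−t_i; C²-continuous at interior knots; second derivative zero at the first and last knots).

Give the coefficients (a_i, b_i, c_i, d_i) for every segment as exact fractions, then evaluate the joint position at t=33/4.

  seg 0: a=-1 b=6722/1731 c=0 d=-8251/13848
  seg 1: a=2 b=-11309/3462 c=-8251/2308 d=12751/6924
  seg 2: a=-3 b=-33871/6924 c=1125/577 d=-331/2308
  seg 3: a=-4 b=10159/3462 c=1521/2308 d=-6067/13848
  seg 4: a=1 b=542/1731 c=-2273/1154 d=2273/3462
S(33/4) = 71303/73856

Δ: Δ0=3/2, Δ1=-5, Δ2=-1/3, Δ3=5/2, Δ4=-1
row 1: diag=6, rhs=-39; c'=1/6, d'=-13/2
row 2: denom=8−1·1/6=47/6; d'=(28−1·-13/2)/(47/6)=207/47
row 3: denom=10−3·18/47=416/47; d'=(17−3·207/47)/(416/47)=89/208
row 4: denom=6−2·47/208=577/104; d'=(-21−2·89/208)/(577/104)=-2273/577
back: M4=-2273/577
back: M3=89/208−47/208·-2273/577=1521/1154
back: M2=207/47−18/47·1521/1154=2250/577
back: M1=-13/2−1/6·2250/577=-8251/1154
M: M0=0, M1=-8251/1154, M2=2250/577, M3=1521/1154, M4=-2273/577, M5=0
seg 0: a=-1, c=M0/2=0, d=(M1−M0)/(6·2)=-8251/13848, b=Δ0−h0·(2M0+M1)/6=6722/1731
seg 1: a=2, c=M1/2=-8251/2308, d=(M2−M1)/(6·1)=12751/6924, b=Δ1−h1·(2M1+M2)/6=-11309/3462
seg 2: a=-3, c=M2/2=1125/577, d=(M3−M2)/(6·3)=-331/2308, b=Δ2−h2·(2M2+M3)/6=-33871/6924
seg 3: a=-4, c=M3/2=1521/2308, d=(M4−M3)/(6·2)=-6067/13848, b=Δ3−h3·(2M3+M4)/6=10159/3462
seg 4: a=1, c=M4/2=-2273/1154, d=(M5−M4)/(6·1)=2273/3462, b=Δ4−h4·(2M4+M5)/6=542/1731
t_q=33/4 → seg 4, τ=1/4; S=1+542/1731·τ+-2273/1154·τ²+2273/3462·τ³=71303/73856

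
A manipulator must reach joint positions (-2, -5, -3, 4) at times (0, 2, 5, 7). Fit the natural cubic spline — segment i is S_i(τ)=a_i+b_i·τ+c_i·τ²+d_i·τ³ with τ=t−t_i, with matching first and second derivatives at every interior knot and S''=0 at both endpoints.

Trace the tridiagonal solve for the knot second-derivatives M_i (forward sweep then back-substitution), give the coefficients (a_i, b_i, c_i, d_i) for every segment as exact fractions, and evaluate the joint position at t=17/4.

  seg 0: a=-2 b=-977/546 c=0 d=79/1092
  seg 1: a=-5 b=-503/546 c=79/182 d=2/63
  seg 2: a=-3 b=1387/546 c=131/182 d=-131/1092
S(17/4) = -1643/364

Δ: Δ0=-3/2, Δ1=2/3, Δ2=7/2
row 1: diag=10, rhs=13; c'=3/10, d'=13/10
row 2: denom=10−3·3/10=91/10; d'=(17−3·13/10)/(91/10)=131/91
back: M2=131/91
back: M1=13/10−3/10·131/91=79/91
M: M0=0, M1=79/91, M2=131/91, M3=0
seg 0: a=-2, c=M0/2=0, d=(M1−M0)/(6·2)=79/1092, b=Δ0−h0·(2M0+M1)/6=-977/546
seg 1: a=-5, c=M1/2=79/182, d=(M2−M1)/(6·3)=2/63, b=Δ1−h1·(2M1+M2)/6=-503/546
seg 2: a=-3, c=M2/2=131/182, d=(M3−M2)/(6·2)=-131/1092, b=Δ2−h2·(2M2+M3)/6=1387/546
t_q=17/4 → seg 1, τ=9/4; S=-5+-503/546·τ+79/182·τ²+2/63·τ³=-1643/364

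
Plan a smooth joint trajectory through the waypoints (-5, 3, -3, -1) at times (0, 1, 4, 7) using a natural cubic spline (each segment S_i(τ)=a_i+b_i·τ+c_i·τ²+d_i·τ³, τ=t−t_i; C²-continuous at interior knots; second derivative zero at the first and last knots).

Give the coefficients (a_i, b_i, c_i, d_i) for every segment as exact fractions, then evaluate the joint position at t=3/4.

  seg 0: a=-5 b=824/87 c=0 d=-128/87
  seg 1: a=3 b=440/87 c=-128/29 d=538/783
  seg 2: a=-3 b=-250/87 c=154/87 d=-154/783
S(3/4) = 43/29

Δ: Δ0=8, Δ1=-2, Δ2=2/3
row 1: diag=8, rhs=-60; c'=3/8, d'=-15/2
row 2: denom=12−3·3/8=87/8; d'=(16−3·-15/2)/(87/8)=308/87
back: M2=308/87
back: M1=-15/2−3/8·308/87=-256/29
M: M0=0, M1=-256/29, M2=308/87, M3=0
seg 0: a=-5, c=M0/2=0, d=(M1−M0)/(6·1)=-128/87, b=Δ0−h0·(2M0+M1)/6=824/87
seg 1: a=3, c=M1/2=-128/29, d=(M2−M1)/(6·3)=538/783, b=Δ1−h1·(2M1+M2)/6=440/87
seg 2: a=-3, c=M2/2=154/87, d=(M3−M2)/(6·3)=-154/783, b=Δ2−h2·(2M2+M3)/6=-250/87
t_q=3/4 → seg 0, τ=3/4; S=-5+824/87·τ+0·τ²+-128/87·τ³=43/29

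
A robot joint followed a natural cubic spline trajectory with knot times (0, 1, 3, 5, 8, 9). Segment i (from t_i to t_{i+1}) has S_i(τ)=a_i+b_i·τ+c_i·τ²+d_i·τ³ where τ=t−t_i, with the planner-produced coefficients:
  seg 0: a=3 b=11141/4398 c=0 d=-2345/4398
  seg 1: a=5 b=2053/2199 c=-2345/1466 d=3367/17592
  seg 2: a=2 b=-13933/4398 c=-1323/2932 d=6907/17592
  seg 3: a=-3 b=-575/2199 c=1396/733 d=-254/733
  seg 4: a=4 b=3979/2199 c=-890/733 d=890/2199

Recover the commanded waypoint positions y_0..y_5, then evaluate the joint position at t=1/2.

y_0 = S_0(0) = a_0 = 3
y_1 = S_1(0) = a_1 = 5
y_2 = S_2(0) = a_2 = 2
y_3 = S_3(0) = a_3 = -3
y_4 = S_4(0) = a_4 = 4
y_5 = S_4(1) = 5
t_q=1/2 is in segment 0 (τ=1/2); S_0(τ)=49257/11728

y_0=3 y_1=5 y_2=2 y_3=-3 y_4=4 y_5=5
S(1/2) = 49257/11728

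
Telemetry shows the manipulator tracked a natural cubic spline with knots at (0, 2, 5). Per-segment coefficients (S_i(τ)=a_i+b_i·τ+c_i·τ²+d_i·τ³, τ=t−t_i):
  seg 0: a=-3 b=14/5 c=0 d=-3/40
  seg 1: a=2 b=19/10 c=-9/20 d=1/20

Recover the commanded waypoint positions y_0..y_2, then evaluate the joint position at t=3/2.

y_0 = S_0(0) = a_0 = -3
y_1 = S_1(0) = a_1 = 2
y_2 = S_1(3) = 5
t_q=3/2 is in segment 0 (τ=3/2); S_0(τ)=303/320

y_0=-3 y_1=2 y_2=5
S(3/2) = 303/320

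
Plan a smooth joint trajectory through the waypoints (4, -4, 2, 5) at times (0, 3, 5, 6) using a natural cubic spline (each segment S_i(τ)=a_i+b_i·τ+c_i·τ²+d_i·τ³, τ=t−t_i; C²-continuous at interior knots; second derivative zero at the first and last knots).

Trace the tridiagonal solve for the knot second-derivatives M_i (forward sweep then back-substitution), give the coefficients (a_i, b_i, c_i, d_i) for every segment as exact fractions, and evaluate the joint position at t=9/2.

Δ: Δ0=-8/3, Δ1=3, Δ2=3
row 1: diag=10, rhs=34; c'=1/5, d'=17/5
row 2: denom=6−2·1/5=28/5; d'=(0−2·17/5)/(28/5)=-17/14
back: M2=-17/14
back: M1=17/5−1/5·-17/14=51/14
M: M0=0, M1=51/14, M2=-17/14, M3=0
seg 0: a=4, c=M0/2=0, d=(M1−M0)/(6·3)=17/84, b=Δ0−h0·(2M0+M1)/6=-377/84
seg 1: a=-4, c=M1/2=51/28, d=(M2−M1)/(6·2)=-17/42, b=Δ1−h1·(2M1+M2)/6=41/42
seg 2: a=2, c=M2/2=-17/28, d=(M3−M2)/(6·1)=17/84, b=Δ2−h2·(2M2+M3)/6=143/42
t_q=9/2 → seg 1, τ=3/2; S=-4+41/42·τ+51/28·τ²+-17/42·τ³=11/56

  seg 0: a=4 b=-377/84 c=0 d=17/84
  seg 1: a=-4 b=41/42 c=51/28 d=-17/42
  seg 2: a=2 b=143/42 c=-17/28 d=17/84
S(9/2) = 11/56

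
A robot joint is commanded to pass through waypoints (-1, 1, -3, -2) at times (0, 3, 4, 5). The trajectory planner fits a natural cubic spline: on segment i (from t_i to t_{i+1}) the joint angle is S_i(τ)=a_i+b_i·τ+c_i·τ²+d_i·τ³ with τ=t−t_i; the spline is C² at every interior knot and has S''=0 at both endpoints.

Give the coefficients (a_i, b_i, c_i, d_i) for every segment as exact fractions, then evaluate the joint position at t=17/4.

  seg 0: a=-1 b=275/93 c=0 d=-71/279
  seg 1: a=1 b=-364/93 c=-71/31 d=205/93
  seg 2: a=-3 b=-175/93 c=134/31 d=-134/93
S(17/4) = -3197/992

Δ: Δ0=2/3, Δ1=-4, Δ2=1
row 1: diag=8, rhs=-28; c'=1/8, d'=-7/2
row 2: denom=4−1·1/8=31/8; d'=(30−1·-7/2)/(31/8)=268/31
back: M2=268/31
back: M1=-7/2−1/8·268/31=-142/31
M: M0=0, M1=-142/31, M2=268/31, M3=0
seg 0: a=-1, c=M0/2=0, d=(M1−M0)/(6·3)=-71/279, b=Δ0−h0·(2M0+M1)/6=275/93
seg 1: a=1, c=M1/2=-71/31, d=(M2−M1)/(6·1)=205/93, b=Δ1−h1·(2M1+M2)/6=-364/93
seg 2: a=-3, c=M2/2=134/31, d=(M3−M2)/(6·1)=-134/93, b=Δ2−h2·(2M2+M3)/6=-175/93
t_q=17/4 → seg 2, τ=1/4; S=-3+-175/93·τ+134/31·τ²+-134/93·τ³=-3197/992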